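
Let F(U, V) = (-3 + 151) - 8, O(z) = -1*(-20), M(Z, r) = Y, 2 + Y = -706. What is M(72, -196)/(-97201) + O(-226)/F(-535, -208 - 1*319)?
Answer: 102157/680407 ≈ 0.15014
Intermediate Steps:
Y = -708 (Y = -2 - 706 = -708)
M(Z, r) = -708
O(z) = 20
F(U, V) = 140 (F(U, V) = 148 - 8 = 140)
M(72, -196)/(-97201) + O(-226)/F(-535, -208 - 1*319) = -708/(-97201) + 20/140 = -708*(-1/97201) + 20*(1/140) = 708/97201 + 1/7 = 102157/680407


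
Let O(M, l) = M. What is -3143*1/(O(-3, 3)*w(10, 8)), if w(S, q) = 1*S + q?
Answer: 3143/54 ≈ 58.204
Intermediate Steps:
w(S, q) = S + q
-3143*1/(O(-3, 3)*w(10, 8)) = -3143*(-1/(3*(10 + 8))) = -3143/((-3*18)) = -3143/(-54) = -3143*(-1/54) = 3143/54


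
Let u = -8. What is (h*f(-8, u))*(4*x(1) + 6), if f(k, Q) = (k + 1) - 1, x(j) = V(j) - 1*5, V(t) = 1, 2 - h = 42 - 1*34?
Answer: -480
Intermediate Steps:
h = -6 (h = 2 - (42 - 1*34) = 2 - (42 - 34) = 2 - 1*8 = 2 - 8 = -6)
x(j) = -4 (x(j) = 1 - 1*5 = 1 - 5 = -4)
f(k, Q) = k (f(k, Q) = (1 + k) - 1 = k)
(h*f(-8, u))*(4*x(1) + 6) = (-6*(-8))*(4*(-4) + 6) = 48*(-16 + 6) = 48*(-10) = -480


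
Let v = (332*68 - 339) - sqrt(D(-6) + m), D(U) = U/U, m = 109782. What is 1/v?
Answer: 22237/494374386 + sqrt(109783)/494374386 ≈ 4.5650e-5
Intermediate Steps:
D(U) = 1
v = 22237 - sqrt(109783) (v = (332*68 - 339) - sqrt(1 + 109782) = (22576 - 339) - sqrt(109783) = 22237 - sqrt(109783) ≈ 21906.)
1/v = 1/(22237 - sqrt(109783))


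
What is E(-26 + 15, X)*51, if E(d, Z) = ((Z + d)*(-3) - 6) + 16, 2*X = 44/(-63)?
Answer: 15725/7 ≈ 2246.4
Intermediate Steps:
X = -22/63 (X = (44/(-63))/2 = (44*(-1/63))/2 = (½)*(-44/63) = -22/63 ≈ -0.34921)
E(d, Z) = 10 - 3*Z - 3*d (E(d, Z) = ((-3*Z - 3*d) - 6) + 16 = (-6 - 3*Z - 3*d) + 16 = 10 - 3*Z - 3*d)
E(-26 + 15, X)*51 = (10 - 3*(-22/63) - 3*(-26 + 15))*51 = (10 + 22/21 - 3*(-11))*51 = (10 + 22/21 + 33)*51 = (925/21)*51 = 15725/7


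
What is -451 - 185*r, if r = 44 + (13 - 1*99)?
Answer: 7319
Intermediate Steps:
r = -42 (r = 44 + (13 - 99) = 44 - 86 = -42)
-451 - 185*r = -451 - 185*(-42) = -451 + 7770 = 7319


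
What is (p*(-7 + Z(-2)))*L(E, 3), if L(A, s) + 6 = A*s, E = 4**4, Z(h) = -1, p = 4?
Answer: -24384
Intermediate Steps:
E = 256
L(A, s) = -6 + A*s
(p*(-7 + Z(-2)))*L(E, 3) = (4*(-7 - 1))*(-6 + 256*3) = (4*(-8))*(-6 + 768) = -32*762 = -24384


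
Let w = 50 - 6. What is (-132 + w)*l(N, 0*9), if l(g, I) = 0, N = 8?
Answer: 0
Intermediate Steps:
w = 44
(-132 + w)*l(N, 0*9) = (-132 + 44)*0 = -88*0 = 0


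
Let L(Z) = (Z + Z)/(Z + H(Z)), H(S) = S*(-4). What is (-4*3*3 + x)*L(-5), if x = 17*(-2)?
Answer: 140/3 ≈ 46.667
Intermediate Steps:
H(S) = -4*S
x = -34
L(Z) = -⅔ (L(Z) = (Z + Z)/(Z - 4*Z) = (2*Z)/((-3*Z)) = (2*Z)*(-1/(3*Z)) = -⅔)
(-4*3*3 + x)*L(-5) = (-4*3*3 - 34)*(-⅔) = (-12*3 - 34)*(-⅔) = (-36 - 34)*(-⅔) = -70*(-⅔) = 140/3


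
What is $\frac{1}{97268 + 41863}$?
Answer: $\frac{1}{139131} \approx 7.1875 \cdot 10^{-6}$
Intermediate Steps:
$\frac{1}{97268 + 41863} = \frac{1}{139131}$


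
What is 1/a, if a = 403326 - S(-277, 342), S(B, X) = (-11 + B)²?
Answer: 1/320382 ≈ 3.1213e-6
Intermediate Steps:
a = 320382 (a = 403326 - (-11 - 277)² = 403326 - 1*(-288)² = 403326 - 1*82944 = 403326 - 82944 = 320382)
1/a = 1/320382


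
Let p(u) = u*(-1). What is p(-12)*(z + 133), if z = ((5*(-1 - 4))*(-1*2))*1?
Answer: 2196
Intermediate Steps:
p(u) = -u
z = 50 (z = ((5*(-5))*(-2))*1 = -25*(-2)*1 = 50*1 = 50)
p(-12)*(z + 133) = (-1*(-12))*(50 + 133) = 12*183 = 2196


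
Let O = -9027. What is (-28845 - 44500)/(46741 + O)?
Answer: -73345/37714 ≈ -1.9448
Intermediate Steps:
(-28845 - 44500)/(46741 + O) = (-28845 - 44500)/(46741 - 9027) = -73345/37714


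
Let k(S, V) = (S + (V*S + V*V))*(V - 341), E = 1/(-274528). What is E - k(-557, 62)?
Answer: -2393311220065/274528 ≈ -8.7179e+6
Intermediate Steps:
E = -1/274528 ≈ -3.6426e-6
k(S, V) = (-341 + V)*(S + V² + S*V) (k(S, V) = (S + (S*V + V²))*(-341 + V) = (S + (V² + S*V))*(-341 + V) = (S + V² + S*V)*(-341 + V) = (-341 + V)*(S + V² + S*V))
E - k(-557, 62) = -1/274528 - (62³ - 341*(-557) - 341*62² - 557*62² - 340*(-557)*62) = -1/274528 - (238328 + 189937 - 341*3844 - 557*3844 + 11741560) = -1/274528 - (238328 + 189937 - 1310804 - 2141108 + 11741560) = -1/274528 - 1*8717913 = -1/274528 - 8717913 = -2393311220065/274528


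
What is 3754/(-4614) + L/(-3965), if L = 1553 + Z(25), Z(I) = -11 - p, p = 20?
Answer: -10953559/9147255 ≈ -1.1975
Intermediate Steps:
Z(I) = -31 (Z(I) = -11 - 1*20 = -11 - 20 = -31)
L = 1522 (L = 1553 - 31 = 1522)
3754/(-4614) + L/(-3965) = 3754/(-4614) + 1522/(-3965) = 3754*(-1/4614) + 1522*(-1/3965) = -1877/2307 - 1522/3965 = -10953559/9147255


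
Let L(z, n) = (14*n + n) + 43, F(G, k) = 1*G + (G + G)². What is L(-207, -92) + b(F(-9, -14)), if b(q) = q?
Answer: -1022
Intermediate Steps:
F(G, k) = G + 4*G² (F(G, k) = G + (2*G)² = G + 4*G²)
L(z, n) = 43 + 15*n (L(z, n) = 15*n + 43 = 43 + 15*n)
L(-207, -92) + b(F(-9, -14)) = (43 + 15*(-92)) - 9*(1 + 4*(-9)) = (43 - 1380) - 9*(1 - 36) = -1337 - 9*(-35) = -1337 + 315 = -1022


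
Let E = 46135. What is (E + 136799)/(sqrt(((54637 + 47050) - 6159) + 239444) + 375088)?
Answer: 5718029016/11724222731 - 30489*sqrt(83743)/11724222731 ≈ 0.48696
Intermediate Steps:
(E + 136799)/(sqrt(((54637 + 47050) - 6159) + 239444) + 375088) = (46135 + 136799)/(sqrt(((54637 + 47050) - 6159) + 239444) + 375088) = 182934/(sqrt((101687 - 6159) + 239444) + 375088) = 182934/(sqrt(95528 + 239444) + 375088) = 182934/(sqrt(334972) + 375088) = 182934/(2*sqrt(83743) + 375088) = 182934/(375088 + 2*sqrt(83743))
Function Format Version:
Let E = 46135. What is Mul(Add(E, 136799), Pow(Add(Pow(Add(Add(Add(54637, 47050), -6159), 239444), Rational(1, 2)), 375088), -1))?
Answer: Add(Rational(5718029016, 11724222731), Mul(Rational(-30489, 11724222731), Pow(83743, Rational(1, 2)))) ≈ 0.48696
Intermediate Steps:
Mul(Add(E, 136799), Pow(Add(Pow(Add(Add(Add(54637, 47050), -6159), 239444), Rational(1, 2)), 375088), -1)) = Mul(Add(46135, 136799), Pow(Add(Pow(Add(Add(Add(54637, 47050), -6159), 239444), Rational(1, 2)), 375088), -1)) = Mul(182934, Pow(Add(Pow(Add(Add(101687, -6159), 239444), Rational(1, 2)), 375088), -1)) = Mul(182934, Pow(Add(Pow(Add(95528, 239444), Rational(1, 2)), 375088), -1)) = Mul(182934, Pow(Add(Pow(334972, Rational(1, 2)), 375088), -1)) = Mul(182934, Pow(Add(Mul(2, Pow(83743, Rational(1, 2))), 375088), -1)) = Mul(182934, Pow(Add(375088, Mul(2, Pow(83743, Rational(1, 2)))), -1))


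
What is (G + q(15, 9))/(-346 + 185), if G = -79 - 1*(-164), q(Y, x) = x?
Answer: -94/161 ≈ -0.58385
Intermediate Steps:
G = 85 (G = -79 + 164 = 85)
(G + q(15, 9))/(-346 + 185) = (85 + 9)/(-346 + 185) = 94/(-161) = 94*(-1/161) = -94/161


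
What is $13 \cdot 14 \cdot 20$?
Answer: $3640$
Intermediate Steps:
$13 \cdot 14 \cdot 20 = 182 \cdot 20 = 3640$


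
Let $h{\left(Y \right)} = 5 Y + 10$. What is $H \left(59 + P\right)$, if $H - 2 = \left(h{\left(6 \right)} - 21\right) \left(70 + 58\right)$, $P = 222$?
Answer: $683954$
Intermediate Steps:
$h{\left(Y \right)} = 10 + 5 Y$
$H = 2434$ ($H = 2 + \left(\left(10 + 5 \cdot 6\right) - 21\right) \left(70 + 58\right) = 2 + \left(\left(10 + 30\right) - 21\right) 128 = 2 + \left(40 - 21\right) 128 = 2 + 19 \cdot 128 = 2 + 2432 = 2434$)
$H \left(59 + P\right) = 2434 \left(59 + 222\right) = 2434 \cdot 281 = 683954$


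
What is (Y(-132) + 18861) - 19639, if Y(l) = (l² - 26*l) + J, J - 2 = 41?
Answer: 20121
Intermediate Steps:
J = 43 (J = 2 + 41 = 43)
Y(l) = 43 + l² - 26*l (Y(l) = (l² - 26*l) + 43 = 43 + l² - 26*l)
(Y(-132) + 18861) - 19639 = ((43 + (-132)² - 26*(-132)) + 18861) - 19639 = ((43 + 17424 + 3432) + 18861) - 19639 = (20899 + 18861) - 19639 = 39760 - 19639 = 20121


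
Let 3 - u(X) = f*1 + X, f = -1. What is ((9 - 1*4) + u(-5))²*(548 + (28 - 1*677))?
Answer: -19796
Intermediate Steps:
u(X) = 4 - X (u(X) = 3 - (-1*1 + X) = 3 - (-1 + X) = 3 + (1 - X) = 4 - X)
((9 - 1*4) + u(-5))²*(548 + (28 - 1*677)) = ((9 - 1*4) + (4 - 1*(-5)))²*(548 + (28 - 1*677)) = ((9 - 4) + (4 + 5))²*(548 + (28 - 677)) = (5 + 9)²*(548 - 649) = 14²*(-101) = 196*(-101) = -19796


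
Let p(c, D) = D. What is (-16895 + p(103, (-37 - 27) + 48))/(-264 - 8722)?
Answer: 16911/8986 ≈ 1.8819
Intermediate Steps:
(-16895 + p(103, (-37 - 27) + 48))/(-264 - 8722) = (-16895 + ((-37 - 27) + 48))/(-264 - 8722) = (-16895 + (-64 + 48))/(-8986) = (-16895 - 16)*(-1/8986) = -16911*(-1/8986) = 16911/8986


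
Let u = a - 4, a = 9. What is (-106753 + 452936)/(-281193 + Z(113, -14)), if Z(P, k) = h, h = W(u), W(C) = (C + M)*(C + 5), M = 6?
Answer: -346183/281083 ≈ -1.2316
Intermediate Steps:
u = 5 (u = 9 - 4 = 5)
W(C) = (5 + C)*(6 + C) (W(C) = (C + 6)*(C + 5) = (6 + C)*(5 + C) = (5 + C)*(6 + C))
h = 110 (h = 30 + 5² + 11*5 = 30 + 25 + 55 = 110)
Z(P, k) = 110
(-106753 + 452936)/(-281193 + Z(113, -14)) = (-106753 + 452936)/(-281193 + 110) = 346183/(-281083) = 346183*(-1/281083) = -346183/281083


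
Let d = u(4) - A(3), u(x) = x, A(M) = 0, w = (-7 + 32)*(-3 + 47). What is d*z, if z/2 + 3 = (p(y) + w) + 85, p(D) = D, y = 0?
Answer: 9456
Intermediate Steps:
w = 1100 (w = 25*44 = 1100)
z = 2364 (z = -6 + 2*((0 + 1100) + 85) = -6 + 2*(1100 + 85) = -6 + 2*1185 = -6 + 2370 = 2364)
d = 4 (d = 4 - 1*0 = 4 + 0 = 4)
d*z = 4*2364 = 9456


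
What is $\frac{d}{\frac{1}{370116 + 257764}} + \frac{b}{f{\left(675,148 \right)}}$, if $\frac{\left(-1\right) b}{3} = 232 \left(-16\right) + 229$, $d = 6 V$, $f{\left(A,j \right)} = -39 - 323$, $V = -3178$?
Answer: $- \frac{4334014544529}{362} \approx -1.1972 \cdot 10^{10}$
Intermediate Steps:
$f{\left(A,j \right)} = -362$ ($f{\left(A,j \right)} = -39 - 323 = -362$)
$d = -19068$ ($d = 6 \left(-3178\right) = -19068$)
$b = 10449$ ($b = - 3 \left(232 \left(-16\right) + 229\right) = - 3 \left(-3712 + 229\right) = \left(-3\right) \left(-3483\right) = 10449$)
$\frac{d}{\frac{1}{370116 + 257764}} + \frac{b}{f{\left(675,148 \right)}} = - \frac{19068}{\frac{1}{370116 + 257764}} + \frac{10449}{-362} = - \frac{19068}{\frac{1}{627880}} + 10449 \left(- \frac{1}{362}\right) = - 19068 \frac{1}{\frac{1}{627880}} - \frac{10449}{362} = \left(-19068\right) 627880 - \frac{10449}{362} = -11972415840 - \frac{10449}{362} = - \frac{4334014544529}{362}$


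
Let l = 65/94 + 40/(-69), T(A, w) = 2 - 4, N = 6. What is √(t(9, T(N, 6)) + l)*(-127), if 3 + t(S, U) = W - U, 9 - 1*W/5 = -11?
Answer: -127*√4169453754/6486 ≈ -1264.3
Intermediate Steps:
W = 100 (W = 45 - 5*(-11) = 45 + 55 = 100)
T(A, w) = -2
t(S, U) = 97 - U (t(S, U) = -3 + (100 - U) = 97 - U)
l = 725/6486 (l = 65*(1/94) + 40*(-1/69) = 65/94 - 40/69 = 725/6486 ≈ 0.11178)
√(t(9, T(N, 6)) + l)*(-127) = √((97 - 1*(-2)) + 725/6486)*(-127) = √((97 + 2) + 725/6486)*(-127) = √(99 + 725/6486)*(-127) = √(642839/6486)*(-127) = (√4169453754/6486)*(-127) = -127*√4169453754/6486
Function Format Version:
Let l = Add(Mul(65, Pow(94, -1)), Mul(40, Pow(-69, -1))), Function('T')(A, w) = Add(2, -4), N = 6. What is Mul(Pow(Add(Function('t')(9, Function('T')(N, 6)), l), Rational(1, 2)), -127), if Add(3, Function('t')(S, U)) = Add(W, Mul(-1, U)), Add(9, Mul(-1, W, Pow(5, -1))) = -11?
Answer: Mul(Rational(-127, 6486), Pow(4169453754, Rational(1, 2))) ≈ -1264.3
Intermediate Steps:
W = 100 (W = Add(45, Mul(-5, -11)) = Add(45, 55) = 100)
Function('T')(A, w) = -2
Function('t')(S, U) = Add(97, Mul(-1, U)) (Function('t')(S, U) = Add(-3, Add(100, Mul(-1, U))) = Add(97, Mul(-1, U)))
l = Rational(725, 6486) (l = Add(Mul(65, Rational(1, 94)), Mul(40, Rational(-1, 69))) = Add(Rational(65, 94), Rational(-40, 69)) = Rational(725, 6486) ≈ 0.11178)
Mul(Pow(Add(Function('t')(9, Function('T')(N, 6)), l), Rational(1, 2)), -127) = Mul(Pow(Add(Add(97, Mul(-1, -2)), Rational(725, 6486)), Rational(1, 2)), -127) = Mul(Pow(Add(Add(97, 2), Rational(725, 6486)), Rational(1, 2)), -127) = Mul(Pow(Add(99, Rational(725, 6486)), Rational(1, 2)), -127) = Mul(Pow(Rational(642839, 6486), Rational(1, 2)), -127) = Mul(Mul(Rational(1, 6486), Pow(4169453754, Rational(1, 2))), -127) = Mul(Rational(-127, 6486), Pow(4169453754, Rational(1, 2)))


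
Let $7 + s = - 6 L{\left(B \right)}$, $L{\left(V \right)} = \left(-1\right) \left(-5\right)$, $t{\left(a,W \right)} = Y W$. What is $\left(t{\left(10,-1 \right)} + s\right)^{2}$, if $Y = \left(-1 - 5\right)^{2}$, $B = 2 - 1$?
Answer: $5329$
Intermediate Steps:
$B = 1$ ($B = 2 - 1 = 1$)
$Y = 36$ ($Y = \left(-6\right)^{2} = 36$)
$t{\left(a,W \right)} = 36 W$
$L{\left(V \right)} = 5$
$s = -37$ ($s = -7 - 30 = -37$)
$\left(t{\left(10,-1 \right)} + s\right)^{2} = \left(36 \left(-1\right) - 37\right)^{2} = \left(-36 - 37\right)^{2} = \left(-73\right)^{2} = 5329$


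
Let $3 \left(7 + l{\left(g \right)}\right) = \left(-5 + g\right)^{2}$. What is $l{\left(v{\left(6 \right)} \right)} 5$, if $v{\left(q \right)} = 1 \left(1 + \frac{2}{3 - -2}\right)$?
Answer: $- \frac{67}{5} \approx -13.4$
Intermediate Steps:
$v{\left(q \right)} = \frac{7}{5}$ ($v{\left(q \right)} = 1 \left(1 + \frac{2}{3 + 2}\right) = 1 \left(1 + \frac{2}{5}\right) = 1 \cdot \frac{7}{5} = \frac{7}{5}$)
$l{\left(g \right)} = -7 + \frac{\left(-5 + g\right)^{2}}{3}$
$l{\left(v{\left(6 \right)} \right)} 5 = \left(-7 + \frac{\left(-5 + \frac{7}{5}\right)^{2}}{3}\right) 5 = \left(-7 + \frac{\left(- \frac{18}{5}\right)^{2}}{3}\right) 5 = \left(-7 + \frac{1}{3} \cdot \frac{324}{25}\right) 5 = \left(-7 + \frac{108}{25}\right) 5 = \left(- \frac{67}{25}\right) 5 = - \frac{67}{5}$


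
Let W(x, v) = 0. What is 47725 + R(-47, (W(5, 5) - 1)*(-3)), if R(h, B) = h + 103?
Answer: 47781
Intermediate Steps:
R(h, B) = 103 + h
47725 + R(-47, (W(5, 5) - 1)*(-3)) = 47725 + (103 - 47) = 47725 + 56 = 47781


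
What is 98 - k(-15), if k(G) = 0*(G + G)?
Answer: 98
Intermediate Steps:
k(G) = 0 (k(G) = 0*(2*G) = 0)
98 - k(-15) = 98 - 1*0 = 98 + 0 = 98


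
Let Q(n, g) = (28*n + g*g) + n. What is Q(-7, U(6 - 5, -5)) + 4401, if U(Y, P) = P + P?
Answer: 4298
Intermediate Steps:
U(Y, P) = 2*P
Q(n, g) = g**2 + 29*n (Q(n, g) = (28*n + g**2) + n = (g**2 + 28*n) + n = g**2 + 29*n)
Q(-7, U(6 - 5, -5)) + 4401 = ((2*(-5))**2 + 29*(-7)) + 4401 = ((-10)**2 - 203) + 4401 = (100 - 203) + 4401 = -103 + 4401 = 4298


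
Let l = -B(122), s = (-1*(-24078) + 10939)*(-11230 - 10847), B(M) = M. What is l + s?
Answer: -773070431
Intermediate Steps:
s = -773070309 (s = (24078 + 10939)*(-22077) = 35017*(-22077) = -773070309)
l = -122 (l = -1*122 = -122)
l + s = -122 - 773070309 = -773070431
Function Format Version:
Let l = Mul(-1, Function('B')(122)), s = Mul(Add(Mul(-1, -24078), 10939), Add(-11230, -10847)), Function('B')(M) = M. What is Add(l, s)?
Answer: -773070431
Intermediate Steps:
s = -773070309 (s = Mul(Add(24078, 10939), -22077) = Mul(35017, -22077) = -773070309)
l = -122 (l = Mul(-1, 122) = -122)
Add(l, s) = Add(-122, -773070309) = -773070431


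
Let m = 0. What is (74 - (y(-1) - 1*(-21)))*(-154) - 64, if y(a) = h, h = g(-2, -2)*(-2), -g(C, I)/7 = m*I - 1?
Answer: -10382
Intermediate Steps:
g(C, I) = 7 (g(C, I) = -7*(0*I - 1) = -7*(0 - 1) = -7*(-1) = 7)
h = -14 (h = 7*(-2) = -14)
y(a) = -14
(74 - (y(-1) - 1*(-21)))*(-154) - 64 = (74 - (-14 - 1*(-21)))*(-154) - 64 = (74 - (-14 + 21))*(-154) - 64 = (74 - 1*7)*(-154) - 64 = (74 - 7)*(-154) - 64 = 67*(-154) - 64 = -10318 - 64 = -10382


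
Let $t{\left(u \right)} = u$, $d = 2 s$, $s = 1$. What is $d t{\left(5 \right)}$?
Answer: $10$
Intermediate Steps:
$d = 2$ ($d = 2 \cdot 1 = 2$)
$d t{\left(5 \right)} = 2 \cdot 5 = 10$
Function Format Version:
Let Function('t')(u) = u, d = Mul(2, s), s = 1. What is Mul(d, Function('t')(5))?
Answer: 10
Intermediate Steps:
d = 2 (d = Mul(2, 1) = 2)
Mul(d, Function('t')(5)) = Mul(2, 5) = 10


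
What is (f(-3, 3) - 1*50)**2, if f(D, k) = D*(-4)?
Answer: 1444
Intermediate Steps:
f(D, k) = -4*D
(f(-3, 3) - 1*50)**2 = (-4*(-3) - 1*50)**2 = (12 - 50)**2 = (-38)**2 = 1444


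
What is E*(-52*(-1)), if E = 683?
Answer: 35516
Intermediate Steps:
E*(-52*(-1)) = 683*(-52*(-1)) = 683*52 = 35516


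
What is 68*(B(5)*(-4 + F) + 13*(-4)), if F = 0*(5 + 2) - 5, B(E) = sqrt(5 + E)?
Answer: -3536 - 612*sqrt(10) ≈ -5471.3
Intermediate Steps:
F = -5 (F = 0*7 - 5 = 0 - 5 = -5)
68*(B(5)*(-4 + F) + 13*(-4)) = 68*(sqrt(5 + 5)*(-4 - 5) + 13*(-4)) = 68*(sqrt(10)*(-9) - 52) = 68*(-9*sqrt(10) - 52) = 68*(-52 - 9*sqrt(10)) = -3536 - 612*sqrt(10)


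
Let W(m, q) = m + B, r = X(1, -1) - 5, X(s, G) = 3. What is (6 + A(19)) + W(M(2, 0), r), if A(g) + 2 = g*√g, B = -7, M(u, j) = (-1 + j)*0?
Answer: -3 + 19*√19 ≈ 79.819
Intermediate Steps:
M(u, j) = 0
A(g) = -2 + g^(3/2) (A(g) = -2 + g*√g = -2 + g^(3/2))
r = -2 (r = 3 - 5 = -2)
W(m, q) = -7 + m (W(m, q) = m - 7 = -7 + m)
(6 + A(19)) + W(M(2, 0), r) = (6 + (-2 + 19^(3/2))) + (-7 + 0) = (6 + (-2 + 19*√19)) - 7 = (4 + 19*√19) - 7 = -3 + 19*√19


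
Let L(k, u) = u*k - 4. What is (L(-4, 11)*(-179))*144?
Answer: 1237248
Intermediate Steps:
L(k, u) = -4 + k*u (L(k, u) = k*u - 4 = -4 + k*u)
(L(-4, 11)*(-179))*144 = ((-4 - 4*11)*(-179))*144 = ((-4 - 44)*(-179))*144 = -48*(-179)*144 = 8592*144 = 1237248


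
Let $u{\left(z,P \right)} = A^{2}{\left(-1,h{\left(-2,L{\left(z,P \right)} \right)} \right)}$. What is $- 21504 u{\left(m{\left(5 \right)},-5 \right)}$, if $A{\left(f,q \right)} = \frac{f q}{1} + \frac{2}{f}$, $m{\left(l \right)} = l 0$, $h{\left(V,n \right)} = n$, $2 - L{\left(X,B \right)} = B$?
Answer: $-1741824$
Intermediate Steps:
$L{\left(X,B \right)} = 2 - B$
$m{\left(l \right)} = 0$
$A{\left(f,q \right)} = \frac{2}{f} + f q$ ($A{\left(f,q \right)} = f q 1 + \frac{2}{f} = f q + \frac{2}{f} = \frac{2}{f} + f q$)
$u{\left(z,P \right)} = \left(-4 + P\right)^{2}$ ($u{\left(z,P \right)} = \left(\frac{2}{-1} - \left(2 - P\right)\right)^{2} = \left(2 \left(-1\right) + \left(-2 + P\right)\right)^{2} = \left(-2 + \left(-2 + P\right)\right)^{2} = \left(-4 + P\right)^{2}$)
$- 21504 u{\left(m{\left(5 \right)},-5 \right)} = - 21504 \left(-4 - 5\right)^{2} = - 21504 \left(-9\right)^{2} = \left(-21504\right) 81 = -1741824$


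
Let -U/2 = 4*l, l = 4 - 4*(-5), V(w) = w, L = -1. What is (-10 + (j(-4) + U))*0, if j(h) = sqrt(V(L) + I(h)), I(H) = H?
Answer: 0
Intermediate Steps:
l = 24 (l = 4 + 20 = 24)
U = -192 (U = -8*24 = -2*96 = -192)
j(h) = sqrt(-1 + h)
(-10 + (j(-4) + U))*0 = (-10 + (sqrt(-1 - 4) - 192))*0 = (-10 + (sqrt(-5) - 192))*0 = (-10 + (I*sqrt(5) - 192))*0 = (-10 + (-192 + I*sqrt(5)))*0 = (-202 + I*sqrt(5))*0 = 0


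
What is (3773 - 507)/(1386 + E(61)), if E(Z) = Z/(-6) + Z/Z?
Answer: 19596/8261 ≈ 2.3721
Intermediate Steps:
E(Z) = 1 - Z/6 (E(Z) = Z*(-1/6) + 1 = -Z/6 + 1 = 1 - Z/6)
(3773 - 507)/(1386 + E(61)) = (3773 - 507)/(1386 + (1 - 1/6*61)) = 3266/(1386 + (1 - 61/6)) = 3266/(1386 - 55/6) = 3266/(8261/6) = 3266*(6/8261) = 19596/8261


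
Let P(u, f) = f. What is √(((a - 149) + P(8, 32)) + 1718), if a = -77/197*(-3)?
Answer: 2*√15544679/197 ≈ 40.027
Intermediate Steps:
a = 231/197 (a = -77*1/197*(-3) = -77/197*(-3) = 231/197 ≈ 1.1726)
√(((a - 149) + P(8, 32)) + 1718) = √(((231/197 - 149) + 32) + 1718) = √((-29122/197 + 32) + 1718) = √(-22818/197 + 1718) = √(315628/197) = 2*√15544679/197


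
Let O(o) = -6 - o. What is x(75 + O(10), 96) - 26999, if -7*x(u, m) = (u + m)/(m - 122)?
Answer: -4913663/182 ≈ -26998.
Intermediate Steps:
x(u, m) = -(m + u)/(7*(-122 + m)) (x(u, m) = -(u + m)/(7*(m - 122)) = -(m + u)/(7*(-122 + m)))
x(75 + O(10), 96) - 26999 = (-1*96 - (75 + (-6 - 1*10)))/(7*(-122 + 96)) - 26999 = (⅐)*(-96 - (75 + (-6 - 10)))/(-26) - 26999 = (⅐)*(-1/26)*(-96 - (75 - 16)) - 26999 = (⅐)*(-1/26)*(-96 - 1*59) - 26999 = (⅐)*(-1/26)*(-96 - 59) - 26999 = (⅐)*(-1/26)*(-155) - 26999 = 155/182 - 26999 = -4913663/182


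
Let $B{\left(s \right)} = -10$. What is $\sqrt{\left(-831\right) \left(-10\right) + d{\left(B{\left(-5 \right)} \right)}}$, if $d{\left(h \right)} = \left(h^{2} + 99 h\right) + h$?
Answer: $\sqrt{7410} \approx 86.081$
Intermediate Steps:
$d{\left(h \right)} = h^{2} + 100 h$
$\sqrt{\left(-831\right) \left(-10\right) + d{\left(B{\left(-5 \right)} \right)}} = \sqrt{\left(-831\right) \left(-10\right) - 10 \left(100 - 10\right)} = \sqrt{8310 - 900} = \sqrt{7410}$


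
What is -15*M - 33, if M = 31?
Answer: -498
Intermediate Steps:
-15*M - 33 = -15*31 - 33 = -465 - 33 = -498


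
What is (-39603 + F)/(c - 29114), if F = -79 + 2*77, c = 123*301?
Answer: -39528/7909 ≈ -4.9978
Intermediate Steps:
c = 37023
F = 75 (F = -79 + 154 = 75)
(-39603 + F)/(c - 29114) = (-39603 + 75)/(37023 - 29114) = -39528/7909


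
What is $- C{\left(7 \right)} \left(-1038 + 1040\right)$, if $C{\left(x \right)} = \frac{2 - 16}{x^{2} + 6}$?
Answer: $\frac{28}{55} \approx 0.50909$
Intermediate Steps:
$C{\left(x \right)} = - \frac{14}{6 + x^{2}}$
$- C{\left(7 \right)} \left(-1038 + 1040\right) = - - \frac{14}{6 + 7^{2}} \left(-1038 + 1040\right) = - - \frac{14}{6 + 49} \cdot 2 = - - \frac{14}{55} \cdot 2 = - \left(-14\right) \frac{1}{55} \cdot 2 = - \frac{\left(-14\right) 2}{55} = \left(-1\right) \left(- \frac{28}{55}\right) = \frac{28}{55}$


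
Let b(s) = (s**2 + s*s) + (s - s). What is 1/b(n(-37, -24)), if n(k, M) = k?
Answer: 1/2738 ≈ 0.00036523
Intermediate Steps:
b(s) = 2*s**2 (b(s) = (s**2 + s**2) + 0 = 2*s**2 + 0 = 2*s**2)
1/b(n(-37, -24)) = 1/(2*(-37)**2) = 1/(2*1369) = 1/2738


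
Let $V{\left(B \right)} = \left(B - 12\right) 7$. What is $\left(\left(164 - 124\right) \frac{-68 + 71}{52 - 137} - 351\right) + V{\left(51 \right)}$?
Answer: $- \frac{1350}{17} \approx -79.412$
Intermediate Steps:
$V{\left(B \right)} = -84 + 7 B$ ($V{\left(B \right)} = \left(-12 + B\right) 7 = -84 + 7 B$)
$\left(\left(164 - 124\right) \frac{-68 + 71}{52 - 137} - 351\right) + V{\left(51 \right)} = \left(\left(164 - 124\right) \frac{-68 + 71}{52 - 137} - 351\right) + \left(-84 + 7 \cdot 51\right) = \left(40 \frac{3}{-85} - 351\right) + \left(-84 + 357\right) = \left(40 \cdot 3 \left(- \frac{1}{85}\right) - 351\right) + 273 = \left(40 \left(- \frac{3}{85}\right) - 351\right) + 273 = \left(- \frac{24}{17} - 351\right) + 273 = - \frac{5991}{17} + 273 = - \frac{1350}{17}$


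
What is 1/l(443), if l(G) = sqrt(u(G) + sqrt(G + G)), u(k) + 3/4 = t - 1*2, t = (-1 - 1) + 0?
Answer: 2/sqrt(-19 + 4*sqrt(886)) ≈ 0.19994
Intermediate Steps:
t = -2 (t = -2 + 0 = -2)
u(k) = -19/4 (u(k) = -3/4 + (-2 - 1*2) = -3/4 + (-2 - 2) = -3/4 - 4 = -19/4)
l(G) = sqrt(-19/4 + sqrt(2)*sqrt(G)) (l(G) = sqrt(-19/4 + sqrt(G + G)) = sqrt(-19/4 + sqrt(2*G)) = sqrt(-19/4 + sqrt(2)*sqrt(G)))
1/l(443) = 1/(sqrt(-19 + 4*sqrt(2)*sqrt(443))/2) = 1/(sqrt(-19 + 4*sqrt(886))/2) = 2/sqrt(-19 + 4*sqrt(886))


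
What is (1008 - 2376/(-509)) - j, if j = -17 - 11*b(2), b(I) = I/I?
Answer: 529700/509 ≈ 1040.7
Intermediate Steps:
b(I) = 1
j = -28 (j = -17 - 11*1 = -17 - 11 = -28)
(1008 - 2376/(-509)) - j = (1008 - 2376/(-509)) - 1*(-28) = (1008 - 2376*(-1/509)) + 28 = (1008 + 2376/509) + 28 = 515448/509 + 28 = 529700/509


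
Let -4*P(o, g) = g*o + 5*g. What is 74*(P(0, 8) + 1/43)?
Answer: -31746/43 ≈ -738.28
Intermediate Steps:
P(o, g) = -5*g/4 - g*o/4 (P(o, g) = -(g*o + 5*g)/4 = -(5*g + g*o)/4 = -5*g/4 - g*o/4)
74*(P(0, 8) + 1/43) = 74*(-¼*8*(5 + 0) + 1/43) = 74*(-¼*8*5 + 1/43) = 74*(-10 + 1/43) = 74*(-429/43) = -31746/43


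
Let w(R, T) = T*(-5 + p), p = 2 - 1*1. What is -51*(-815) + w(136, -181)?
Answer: 42289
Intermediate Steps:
p = 1 (p = 2 - 1 = 1)
w(R, T) = -4*T (w(R, T) = T*(-5 + 1) = T*(-4) = -4*T)
-51*(-815) + w(136, -181) = -51*(-815) - 4*(-181) = 41565 + 724 = 42289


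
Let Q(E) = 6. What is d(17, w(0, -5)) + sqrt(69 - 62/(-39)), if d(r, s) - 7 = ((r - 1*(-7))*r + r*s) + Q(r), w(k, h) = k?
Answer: 421 + sqrt(107367)/39 ≈ 429.40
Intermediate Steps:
d(r, s) = 13 + r*s + r*(7 + r) (d(r, s) = 7 + (((r - 1*(-7))*r + r*s) + 6) = 7 + (((r + 7)*r + r*s) + 6) = 7 + (((7 + r)*r + r*s) + 6) = 7 + ((r*(7 + r) + r*s) + 6) = 7 + ((r*s + r*(7 + r)) + 6) = 7 + (6 + r*s + r*(7 + r)) = 13 + r*s + r*(7 + r))
d(17, w(0, -5)) + sqrt(69 - 62/(-39)) = (13 + 17**2 + 7*17 + 17*0) + sqrt(69 - 62/(-39)) = (13 + 289 + 119 + 0) + sqrt(69 - 62*(-1/39)) = 421 + sqrt(69 + 62/39) = 421 + sqrt(2753/39) = 421 + sqrt(107367)/39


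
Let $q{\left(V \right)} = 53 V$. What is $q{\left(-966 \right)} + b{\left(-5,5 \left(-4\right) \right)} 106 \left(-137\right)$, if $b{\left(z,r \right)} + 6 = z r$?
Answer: $-1416266$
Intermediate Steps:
$b{\left(z,r \right)} = -6 + r z$ ($b{\left(z,r \right)} = -6 + z r = -6 + r z$)
$q{\left(-966 \right)} + b{\left(-5,5 \left(-4\right) \right)} 106 \left(-137\right) = 53 \left(-966\right) + \left(-6 + 5 \left(-4\right) \left(-5\right)\right) 106 \left(-137\right) = -51198 + \left(-6 - -100\right) 106 \left(-137\right) = -51198 + \left(-6 + 100\right) 106 \left(-137\right) = -51198 + 94 \cdot 106 \left(-137\right) = -51198 + 9964 \left(-137\right) = -51198 - 1365068 = -1416266$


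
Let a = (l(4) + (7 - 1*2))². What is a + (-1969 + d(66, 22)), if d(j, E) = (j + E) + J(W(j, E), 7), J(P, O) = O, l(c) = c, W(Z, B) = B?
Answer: -1793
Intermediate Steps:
d(j, E) = 7 + E + j (d(j, E) = (j + E) + 7 = (E + j) + 7 = 7 + E + j)
a = 81 (a = (4 + (7 - 1*2))² = (4 + (7 - 2))² = (4 + 5)² = 9² = 81)
a + (-1969 + d(66, 22)) = 81 + (-1969 + (7 + 22 + 66)) = 81 + (-1969 + 95) = 81 - 1874 = -1793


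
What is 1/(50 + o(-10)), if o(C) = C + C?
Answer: 1/30 ≈ 0.033333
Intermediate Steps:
o(C) = 2*C
1/(50 + o(-10)) = 1/(50 + 2*(-10)) = 1/(50 - 20) = 1/30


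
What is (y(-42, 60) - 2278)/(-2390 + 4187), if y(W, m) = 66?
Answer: -2212/1797 ≈ -1.2309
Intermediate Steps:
(y(-42, 60) - 2278)/(-2390 + 4187) = (66 - 2278)/(-2390 + 4187) = -2212/1797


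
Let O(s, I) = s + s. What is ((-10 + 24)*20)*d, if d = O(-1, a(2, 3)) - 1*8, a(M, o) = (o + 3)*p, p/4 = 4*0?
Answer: -2800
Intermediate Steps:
p = 0 (p = 4*(4*0) = 4*0 = 0)
a(M, o) = 0 (a(M, o) = (o + 3)*0 = (3 + o)*0 = 0)
O(s, I) = 2*s
d = -10 (d = 2*(-1) - 1*8 = -2 - 8 = -10)
((-10 + 24)*20)*d = ((-10 + 24)*20)*(-10) = (14*20)*(-10) = 280*(-10) = -2800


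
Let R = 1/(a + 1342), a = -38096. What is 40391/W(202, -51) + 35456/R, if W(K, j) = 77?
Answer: -100342496057/77 ≈ -1.3031e+9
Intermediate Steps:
R = -1/36754 (R = 1/(-38096 + 1342) = 1/(-36754) = -1/36754 ≈ -2.7208e-5)
40391/W(202, -51) + 35456/R = 40391/77 + 35456/(-1/36754) = 40391*(1/77) + 35456*(-36754) = 40391/77 - 1303149824 = -100342496057/77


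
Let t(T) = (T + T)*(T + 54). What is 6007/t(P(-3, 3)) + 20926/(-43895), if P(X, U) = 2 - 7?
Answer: -54786201/4301710 ≈ -12.736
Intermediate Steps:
P(X, U) = -5
t(T) = 2*T*(54 + T) (t(T) = (2*T)*(54 + T) = 2*T*(54 + T))
6007/t(P(-3, 3)) + 20926/(-43895) = 6007/((2*(-5)*(54 - 5))) + 20926/(-43895) = 6007/((2*(-5)*49)) + 20926*(-1/43895) = 6007/(-490) - 20926/43895 = 6007*(-1/490) - 20926/43895 = -6007/490 - 20926/43895 = -54786201/4301710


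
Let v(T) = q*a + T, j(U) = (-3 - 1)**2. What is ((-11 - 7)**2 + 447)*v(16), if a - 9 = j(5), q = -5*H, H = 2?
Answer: -180414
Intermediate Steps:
j(U) = 16 (j(U) = (-4)**2 = 16)
q = -10 (q = -5*2 = -10)
a = 25 (a = 9 + 16 = 25)
v(T) = -250 + T (v(T) = -10*25 + T = -250 + T)
((-11 - 7)**2 + 447)*v(16) = ((-11 - 7)**2 + 447)*(-250 + 16) = ((-18)**2 + 447)*(-234) = (324 + 447)*(-234) = 771*(-234) = -180414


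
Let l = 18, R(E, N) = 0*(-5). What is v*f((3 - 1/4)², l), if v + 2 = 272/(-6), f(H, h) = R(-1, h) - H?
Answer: 8591/24 ≈ 357.96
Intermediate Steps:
R(E, N) = 0
f(H, h) = -H (f(H, h) = 0 - H = -H)
v = -142/3 (v = -2 + 272/(-6) = -2 + 272*(-⅙) = -2 - 136/3 = -142/3 ≈ -47.333)
v*f((3 - 1/4)², l) = -(-142)*(3 - 1/4)²/3 = -(-142)*(3 - 1*¼)²/3 = -(-142)*(3 - ¼)²/3 = -(-142)*(11/4)²/3 = -(-142)*121/(3*16) = -142/3*(-121/16) = 8591/24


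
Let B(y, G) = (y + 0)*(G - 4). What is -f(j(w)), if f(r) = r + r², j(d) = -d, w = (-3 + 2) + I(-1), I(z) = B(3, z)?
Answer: -272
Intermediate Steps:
B(y, G) = y*(-4 + G)
I(z) = -12 + 3*z (I(z) = 3*(-4 + z) = -12 + 3*z)
w = -16 (w = (-3 + 2) + (-12 + 3*(-1)) = -1 + (-12 - 3) = -1 - 15 = -16)
-f(j(w)) = -(-1*(-16))*(1 - 1*(-16)) = -16*(1 + 16) = -16*17 = -1*272 = -272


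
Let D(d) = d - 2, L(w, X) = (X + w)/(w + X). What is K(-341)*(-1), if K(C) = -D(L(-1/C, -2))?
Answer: -1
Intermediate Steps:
L(w, X) = 1 (L(w, X) = (X + w)/(X + w) = 1)
D(d) = -2 + d
K(C) = 1 (K(C) = -(-2 + 1) = -1*(-1) = 1)
K(-341)*(-1) = 1*(-1) = -1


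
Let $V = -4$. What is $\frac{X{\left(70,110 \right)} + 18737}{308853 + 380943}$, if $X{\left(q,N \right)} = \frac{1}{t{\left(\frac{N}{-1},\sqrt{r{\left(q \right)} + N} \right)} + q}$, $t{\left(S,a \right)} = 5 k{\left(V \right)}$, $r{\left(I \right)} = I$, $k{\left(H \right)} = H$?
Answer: $\frac{936851}{34489800} \approx 0.027163$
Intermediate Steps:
$t{\left(S,a \right)} = -20$ ($t{\left(S,a \right)} = 5 \left(-4\right) = -20$)
$X{\left(q,N \right)} = \frac{1}{-20 + q}$
$\frac{X{\left(70,110 \right)} + 18737}{308853 + 380943} = \frac{\frac{1}{-20 + 70} + 18737}{308853 + 380943} = \frac{\frac{1}{50} + 18737}{689796} = \left(\frac{1}{50} + 18737\right) \frac{1}{689796} = \frac{936851}{50} \cdot \frac{1}{689796} = \frac{936851}{34489800}$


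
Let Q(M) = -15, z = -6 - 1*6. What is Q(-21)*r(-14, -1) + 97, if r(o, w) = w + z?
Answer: 292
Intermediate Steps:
z = -12 (z = -6 - 6 = -12)
r(o, w) = -12 + w (r(o, w) = w - 12 = -12 + w)
Q(-21)*r(-14, -1) + 97 = -15*(-12 - 1) + 97 = -15*(-13) + 97 = 195 + 97 = 292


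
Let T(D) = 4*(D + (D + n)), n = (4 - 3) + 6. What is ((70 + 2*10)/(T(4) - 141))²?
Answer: 100/81 ≈ 1.2346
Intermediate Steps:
n = 7 (n = 1 + 6 = 7)
T(D) = 28 + 8*D (T(D) = 4*(D + (D + 7)) = 4*(D + (7 + D)) = 4*(7 + 2*D) = 28 + 8*D)
((70 + 2*10)/(T(4) - 141))² = ((70 + 2*10)/((28 + 8*4) - 141))² = ((70 + 20)/((28 + 32) - 141))² = (90/(60 - 141))² = (90/(-81))² = (90*(-1/81))² = (-10/9)² = 100/81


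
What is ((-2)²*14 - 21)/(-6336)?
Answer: -35/6336 ≈ -0.0055240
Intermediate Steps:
((-2)²*14 - 21)/(-6336) = (4*14 - 21)*(-1/6336) = (56 - 21)*(-1/6336) = 35*(-1/6336) = -35/6336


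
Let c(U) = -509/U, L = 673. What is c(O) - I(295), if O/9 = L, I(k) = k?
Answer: -1787324/6057 ≈ -295.08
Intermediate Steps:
O = 6057 (O = 9*673 = 6057)
c(O) - I(295) = -509/6057 - 1*295 = -509*1/6057 - 295 = -509/6057 - 295 = -1787324/6057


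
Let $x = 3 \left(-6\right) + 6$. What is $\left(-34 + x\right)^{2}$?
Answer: $2116$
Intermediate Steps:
$x = -12$ ($x = -18 + 6 = -12$)
$\left(-34 + x\right)^{2} = \left(-34 - 12\right)^{2} = \left(-46\right)^{2} = 2116$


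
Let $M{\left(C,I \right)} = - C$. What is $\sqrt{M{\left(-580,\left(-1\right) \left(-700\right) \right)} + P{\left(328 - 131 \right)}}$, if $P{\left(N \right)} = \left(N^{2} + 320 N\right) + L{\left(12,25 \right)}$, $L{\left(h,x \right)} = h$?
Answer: $\sqrt{102441} \approx 320.06$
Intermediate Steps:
$P{\left(N \right)} = 12 + N^{2} + 320 N$ ($P{\left(N \right)} = \left(N^{2} + 320 N\right) + 12 = 12 + N^{2} + 320 N$)
$\sqrt{M{\left(-580,\left(-1\right) \left(-700\right) \right)} + P{\left(328 - 131 \right)}} = \sqrt{\left(-1\right) \left(-580\right) + \left(12 + \left(328 - 131\right)^{2} + 320 \left(328 - 131\right)\right)} = \sqrt{580 + \left(12 + \left(328 - 131\right)^{2} + 320 \left(328 - 131\right)\right)} = \sqrt{580 + \left(12 + 197^{2} + 320 \cdot 197\right)} = \sqrt{580 + \left(12 + 38809 + 63040\right)} = \sqrt{580 + 101861} = \sqrt{102441}$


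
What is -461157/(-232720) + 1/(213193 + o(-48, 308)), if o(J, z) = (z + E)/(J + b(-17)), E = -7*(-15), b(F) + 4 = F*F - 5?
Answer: 22809427526713/11510607904080 ≈ 1.9816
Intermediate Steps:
b(F) = -9 + F² (b(F) = -4 + (F*F - 5) = -4 + (F² - 5) = -4 + (-5 + F²) = -9 + F²)
E = 105
o(J, z) = (105 + z)/(280 + J) (o(J, z) = (z + 105)/(J + (-9 + (-17)²)) = (105 + z)/(J + (-9 + 289)) = (105 + z)/(J + 280) = (105 + z)/(280 + J))
-461157/(-232720) + 1/(213193 + o(-48, 308)) = -461157/(-232720) + 1/(213193 + (105 + 308)/(280 - 48)) = -461157*(-1/232720) + 1/(213193 + 413/232) = 461157/232720 + 1/(213193 + (1/232)*413) = 461157/232720 + 1/(213193 + 413/232) = 461157/232720 + 1/(49461189/232) = 461157/232720 + 232/49461189 = 22809427526713/11510607904080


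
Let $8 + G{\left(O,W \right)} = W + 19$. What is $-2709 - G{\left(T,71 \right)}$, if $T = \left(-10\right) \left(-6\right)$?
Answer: $-2791$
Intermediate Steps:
$T = 60$
$G{\left(O,W \right)} = 11 + W$ ($G{\left(O,W \right)} = -8 + \left(W + 19\right) = -8 + \left(19 + W\right) = 11 + W$)
$-2709 - G{\left(T,71 \right)} = -2709 - \left(11 + 71\right) = -2709 - 82 = -2791$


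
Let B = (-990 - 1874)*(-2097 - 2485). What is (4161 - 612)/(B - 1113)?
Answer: 3549/13121735 ≈ 0.00027047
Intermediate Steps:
B = 13122848 (B = -2864*(-4582) = 13122848)
(4161 - 612)/(B - 1113) = (4161 - 612)/(13122848 - 1113) = 3549/13121735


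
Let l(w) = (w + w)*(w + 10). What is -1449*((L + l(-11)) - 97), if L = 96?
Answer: -30429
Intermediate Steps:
l(w) = 2*w*(10 + w) (l(w) = (2*w)*(10 + w) = 2*w*(10 + w))
-1449*((L + l(-11)) - 97) = -1449*((96 + 2*(-11)*(10 - 11)) - 97) = -1449*((96 + 2*(-11)*(-1)) - 97) = -1449*((96 + 22) - 97) = -1449*(118 - 97) = -1449*21 = -30429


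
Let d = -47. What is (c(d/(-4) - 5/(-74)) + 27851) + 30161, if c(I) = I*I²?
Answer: 193413030253/3241792 ≈ 59662.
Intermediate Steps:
c(I) = I³
(c(d/(-4) - 5/(-74)) + 27851) + 30161 = ((-47/(-4) - 5/(-74))³ + 27851) + 30161 = ((-47*(-¼) - 5*(-1/74))³ + 27851) + 30161 = ((47/4 + 5/74)³ + 27851) + 30161 = ((1749/148)³ + 27851) + 30161 = (5350192749/3241792 + 27851) + 30161 = 95637341741/3241792 + 30161 = 193413030253/3241792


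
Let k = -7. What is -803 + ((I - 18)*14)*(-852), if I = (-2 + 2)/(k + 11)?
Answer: 213901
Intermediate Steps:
I = 0 (I = (-2 + 2)/(-7 + 11) = 0/4 = 0*(¼) = 0)
-803 + ((I - 18)*14)*(-852) = -803 + ((0 - 18)*14)*(-852) = -803 - 18*14*(-852) = -803 - 252*(-852) = -803 + 214704 = 213901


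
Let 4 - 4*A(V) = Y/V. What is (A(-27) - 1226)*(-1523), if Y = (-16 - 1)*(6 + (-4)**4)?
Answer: 104138171/54 ≈ 1.9285e+6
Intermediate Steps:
Y = -4454 (Y = -17*(6 + 256) = -17*262 = -4454)
A(V) = 1 + 2227/(2*V) (A(V) = 1 - (-2227)/(2*V) = 1 + 2227/(2*V))
(A(-27) - 1226)*(-1523) = ((2227/2 - 27)/(-27) - 1226)*(-1523) = (-1/27*2173/2 - 1226)*(-1523) = (-2173/54 - 1226)*(-1523) = -68377/54*(-1523) = 104138171/54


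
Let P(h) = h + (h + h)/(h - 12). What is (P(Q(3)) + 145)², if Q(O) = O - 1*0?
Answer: 195364/9 ≈ 21707.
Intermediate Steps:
Q(O) = O (Q(O) = O + 0 = O)
P(h) = h + 2*h/(-12 + h) (P(h) = h + (2*h)/(-12 + h) = h + 2*h/(-12 + h))
(P(Q(3)) + 145)² = (3*(-10 + 3)/(-12 + 3) + 145)² = (3*(-7)/(-9) + 145)² = (3*(-⅑)*(-7) + 145)² = (7/3 + 145)² = (442/3)² = 195364/9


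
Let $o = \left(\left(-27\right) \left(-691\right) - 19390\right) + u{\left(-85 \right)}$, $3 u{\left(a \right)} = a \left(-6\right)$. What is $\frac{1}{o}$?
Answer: $- \frac{1}{563} \approx -0.0017762$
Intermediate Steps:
$u{\left(a \right)} = - 2 a$ ($u{\left(a \right)} = \frac{a \left(-6\right)}{3} = \frac{\left(-6\right) a}{3} = - 2 a$)
$o = -563$ ($o = \left(\left(-27\right) \left(-691\right) - 19390\right) - -170 = \left(18657 - 19390\right) + 170 = -733 + 170 = -563$)
$\frac{1}{o} = \frac{1}{-563} = - \frac{1}{563}$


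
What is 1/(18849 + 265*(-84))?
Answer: -1/3411 ≈ -0.00029317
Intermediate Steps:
1/(18849 + 265*(-84)) = 1/(18849 - 22260) = 1/(-3411) = -1/3411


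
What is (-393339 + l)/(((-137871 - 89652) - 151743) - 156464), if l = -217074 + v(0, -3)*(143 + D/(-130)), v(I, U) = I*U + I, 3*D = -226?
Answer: 610413/535730 ≈ 1.1394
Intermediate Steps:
D = -226/3 (D = (⅓)*(-226) = -226/3 ≈ -75.333)
v(I, U) = I + I*U
l = -217074 (l = -217074 + (0*(1 - 3))*(143 - 226/3/(-130)) = -217074 + (0*(-2))*(143 - 226/3*(-1/130)) = -217074 + 0*(143 + 113/195) = -217074 + 0*(27998/195) = -217074 + 0 = -217074)
(-393339 + l)/(((-137871 - 89652) - 151743) - 156464) = (-393339 - 217074)/(((-137871 - 89652) - 151743) - 156464) = -610413/((-227523 - 151743) - 156464) = -610413/(-379266 - 156464) = -610413/(-535730) = -610413*(-1/535730) = 610413/535730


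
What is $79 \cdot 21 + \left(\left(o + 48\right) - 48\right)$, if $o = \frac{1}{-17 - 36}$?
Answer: $\frac{87926}{53} \approx 1659.0$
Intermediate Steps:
$o = - \frac{1}{53}$ ($o = \frac{1}{-53} = - \frac{1}{53} \approx -0.018868$)
$79 \cdot 21 + \left(\left(o + 48\right) - 48\right) = 79 \cdot 21 + \left(\left(- \frac{1}{53} + 48\right) - 48\right) = 1659 + \left(\frac{2543}{53} - 48\right) = 1659 - \frac{1}{53} = \frac{87926}{53}$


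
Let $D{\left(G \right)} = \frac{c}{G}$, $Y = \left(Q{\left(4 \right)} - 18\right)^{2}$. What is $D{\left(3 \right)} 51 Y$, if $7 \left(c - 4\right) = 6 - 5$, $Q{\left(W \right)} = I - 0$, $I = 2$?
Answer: $\frac{126208}{7} \approx 18030.0$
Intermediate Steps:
$Q{\left(W \right)} = 2$ ($Q{\left(W \right)} = 2 - 0 = 2 + 0 = 2$)
$Y = 256$ ($Y = \left(2 - 18\right)^{2} = \left(-16\right)^{2} = 256$)
$c = \frac{29}{7}$ ($c = 4 + \frac{6 - 5}{7} = 4 + \frac{1}{7} \cdot 1 = 4 + \frac{1}{7} = \frac{29}{7} \approx 4.1429$)
$D{\left(G \right)} = \frac{29}{7 G}$
$D{\left(3 \right)} 51 Y = \frac{29}{7 \cdot 3} \cdot 51 \cdot 256 = \frac{29}{7} \cdot \frac{1}{3} \cdot 51 \cdot 256 = \frac{29}{21} \cdot 51 \cdot 256 = \frac{493}{7} \cdot 256 = \frac{126208}{7}$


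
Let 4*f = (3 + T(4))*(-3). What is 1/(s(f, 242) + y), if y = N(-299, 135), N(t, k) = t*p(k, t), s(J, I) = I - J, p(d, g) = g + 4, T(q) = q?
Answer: 4/353809 ≈ 1.1306e-5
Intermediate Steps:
p(d, g) = 4 + g
f = -21/4 (f = ((3 + 4)*(-3))/4 = (7*(-3))/4 = (¼)*(-21) = -21/4 ≈ -5.2500)
N(t, k) = t*(4 + t)
y = 88205 (y = -299*(4 - 299) = -299*(-295) = 88205)
1/(s(f, 242) + y) = 1/((242 - 1*(-21/4)) + 88205) = 1/((242 + 21/4) + 88205) = 1/(989/4 + 88205) = 1/(353809/4) = 4/353809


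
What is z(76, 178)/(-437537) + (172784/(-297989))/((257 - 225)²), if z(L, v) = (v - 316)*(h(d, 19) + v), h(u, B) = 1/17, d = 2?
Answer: 7886251837825/141854759845184 ≈ 0.055594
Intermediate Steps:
h(u, B) = 1/17
z(L, v) = (-316 + v)*(1/17 + v) (z(L, v) = (v - 316)*(1/17 + v) = (-316 + v)*(1/17 + v))
z(76, 178)/(-437537) + (172784/(-297989))/((257 - 225)²) = (-316/17 + 178² - 5371/17*178)/(-437537) + (172784/(-297989))/((257 - 225)²) = (-316/17 + 31684 - 956038/17)*(-1/437537) + (172784*(-1/297989))/(32²) = -417726/17*(-1/437537) - 172784/297989/1024 = 417726/7438129 - 172784/297989*1/1024 = 417726/7438129 - 10799/19071296 = 7886251837825/141854759845184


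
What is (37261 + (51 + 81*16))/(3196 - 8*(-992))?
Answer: 9652/2783 ≈ 3.4682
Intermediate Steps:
(37261 + (51 + 81*16))/(3196 - 8*(-992)) = (37261 + (51 + 1296))/(3196 + 7936) = (37261 + 1347)/11132 = 38608*(1/11132) = 9652/2783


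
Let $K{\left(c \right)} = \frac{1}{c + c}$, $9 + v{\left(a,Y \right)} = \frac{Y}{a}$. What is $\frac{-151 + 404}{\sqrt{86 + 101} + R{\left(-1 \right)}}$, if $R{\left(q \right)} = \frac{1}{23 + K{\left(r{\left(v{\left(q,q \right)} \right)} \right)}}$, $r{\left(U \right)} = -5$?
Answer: $- \frac{579370}{9806367} + \frac{13267573 \sqrt{187}}{9806367} \approx 18.442$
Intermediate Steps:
$v{\left(a,Y \right)} = -9 + \frac{Y}{a}$
$K{\left(c \right)} = \frac{1}{2 c}$
$R{\left(q \right)} = \frac{10}{229}$ ($R{\left(q \right)} = \frac{1}{23 + \frac{1}{2 \left(-5\right)}} = \frac{1}{23 + \frac{1}{2} \left(- \frac{1}{5}\right)} = \frac{1}{23 - \frac{1}{10}} = \frac{1}{\frac{229}{10}} = \frac{10}{229}$)
$\frac{-151 + 404}{\sqrt{86 + 101} + R{\left(-1 \right)}} = \frac{-151 + 404}{\sqrt{86 + 101} + \frac{10}{229}} = \frac{253}{\sqrt{187} + \frac{10}{229}} = \frac{253}{\frac{10}{229} + \sqrt{187}}$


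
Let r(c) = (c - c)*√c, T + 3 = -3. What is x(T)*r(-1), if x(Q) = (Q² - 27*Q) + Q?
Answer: 0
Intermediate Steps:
T = -6 (T = -3 - 3 = -6)
r(c) = 0 (r(c) = 0*√c = 0)
x(Q) = Q² - 26*Q
x(T)*r(-1) = -6*(-26 - 6)*0 = -6*(-32)*0 = 192*0 = 0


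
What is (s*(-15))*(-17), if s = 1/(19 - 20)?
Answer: -255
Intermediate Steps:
s = -1 (s = 1/(-1) = -1)
(s*(-15))*(-17) = -1*(-15)*(-17) = 15*(-17) = -255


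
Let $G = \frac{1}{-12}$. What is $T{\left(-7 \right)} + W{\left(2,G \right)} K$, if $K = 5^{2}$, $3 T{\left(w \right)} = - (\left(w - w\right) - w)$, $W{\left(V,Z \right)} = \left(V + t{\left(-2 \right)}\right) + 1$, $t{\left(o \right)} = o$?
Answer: $\frac{68}{3} \approx 22.667$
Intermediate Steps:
$G = - \frac{1}{12} \approx -0.083333$
$W{\left(V,Z \right)} = -1 + V$ ($W{\left(V,Z \right)} = \left(V - 2\right) + 1 = \left(-2 + V\right) + 1 = -1 + V$)
$T{\left(w \right)} = \frac{w}{3}$ ($T{\left(w \right)} = \frac{\left(-1\right) \left(\left(w - w\right) - w\right)}{3} = \frac{\left(-1\right) \left(0 - w\right)}{3} = \frac{\left(-1\right) \left(- w\right)}{3} = \frac{w}{3}$)
$K = 25$
$T{\left(-7 \right)} + W{\left(2,G \right)} K = \frac{1}{3} \left(-7\right) + \left(-1 + 2\right) 25 = - \frac{7}{3} + 1 \cdot 25 = - \frac{7}{3} + 25 = \frac{68}{3}$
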